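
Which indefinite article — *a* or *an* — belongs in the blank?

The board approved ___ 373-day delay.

The indefinite article is chosen by the initial *sound* of the following word, not its spelling.
The number *373* is spoken "three hundred …", beginning with /θriː/ — a consonant sound.
So the article is *a*: The board approved a 373-day delay.

a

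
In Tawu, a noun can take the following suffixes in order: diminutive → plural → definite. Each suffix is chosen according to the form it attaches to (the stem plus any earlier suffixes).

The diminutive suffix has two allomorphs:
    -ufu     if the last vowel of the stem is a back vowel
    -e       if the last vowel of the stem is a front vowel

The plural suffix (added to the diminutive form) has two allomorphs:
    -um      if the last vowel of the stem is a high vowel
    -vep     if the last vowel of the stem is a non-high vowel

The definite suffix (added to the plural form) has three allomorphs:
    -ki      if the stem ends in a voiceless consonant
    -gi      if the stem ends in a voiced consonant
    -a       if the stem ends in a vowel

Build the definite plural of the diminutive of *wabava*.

wabavaufuumgi

The last vowel of *wabava* is /a/, which is a back vowel, so the diminutive suffix is -ufu, giving *wabavaufu*.
Since the last vowel of the diminutive form *wabavaufu* is /u/ (a high vowel), it takes -um, giving *wabavaufuum*.
Since the final sound of the plural form *wabavaufuum* is /m/ (a voiced consonant), it takes -gi, giving *wabavaufuumgi*.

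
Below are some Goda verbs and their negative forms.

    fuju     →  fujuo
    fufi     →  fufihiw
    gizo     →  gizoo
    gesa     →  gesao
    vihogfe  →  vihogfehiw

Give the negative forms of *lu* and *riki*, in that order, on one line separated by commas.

luo, rikihiw

The pattern is front/back vowel harmony: -hiw when the last vowel of the stem is a front vowel (*fufi*, *vihogfe*); -o when the last vowel of the stem is a back vowel (*fuju*, *gizo*, *gesa*).
*lu* — last vowel /u/ (a back vowel) → -o → *luo*.
Since the last vowel of *riki* is /i/ (a front vowel), it takes -hiw, giving *rikihiw*.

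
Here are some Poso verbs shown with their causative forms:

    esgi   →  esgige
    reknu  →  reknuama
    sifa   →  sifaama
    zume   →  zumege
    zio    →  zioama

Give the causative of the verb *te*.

The pattern is front/back vowel harmony: -ge when the last vowel of the stem is a front vowel (*esgi*, *zume*); -ama when the last vowel of the stem is a back vowel (*reknu*, *sifa*, *zio*).
Since the last vowel of *te* is /e/ (a front vowel), it takes -ge, giving *tege*.

tege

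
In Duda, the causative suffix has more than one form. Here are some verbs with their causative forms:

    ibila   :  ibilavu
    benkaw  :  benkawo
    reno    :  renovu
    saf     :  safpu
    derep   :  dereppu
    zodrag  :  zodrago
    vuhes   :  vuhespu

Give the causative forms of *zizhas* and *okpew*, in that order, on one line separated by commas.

The suffix is conditioned by the final sound: -pu when the stem ends in a voiceless consonant (*saf*, *derep*, *vuhes*); -o when the stem ends in a voiced consonant (*benkaw*, *zodrag*); -vu when the stem ends in a vowel (*ibila*, *reno*).
Since the final sound of *zizhas* is /s/ (a voiceless consonant), it takes -pu, giving *zizhaspu*.
*okpew*: final sound = /w/, a voiced consonant → -o → *okpewo*.

zizhaspu, okpewo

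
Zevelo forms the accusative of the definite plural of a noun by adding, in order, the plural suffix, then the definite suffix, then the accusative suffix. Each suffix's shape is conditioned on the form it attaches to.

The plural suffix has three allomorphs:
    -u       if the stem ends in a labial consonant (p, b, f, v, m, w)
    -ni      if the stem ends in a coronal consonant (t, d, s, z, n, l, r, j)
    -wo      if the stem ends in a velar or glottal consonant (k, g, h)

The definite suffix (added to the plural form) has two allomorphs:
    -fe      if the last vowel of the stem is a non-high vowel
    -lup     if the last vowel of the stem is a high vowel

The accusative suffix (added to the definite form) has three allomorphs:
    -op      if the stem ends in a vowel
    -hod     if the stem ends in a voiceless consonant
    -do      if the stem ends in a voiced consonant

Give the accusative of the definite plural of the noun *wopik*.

*wopik* — final consonant /k/ (velar/glottal) → -wo → *wopikwo*.
The plural form *wopikwo*: last vowel = /o/, a non-high vowel → -fe → *wopikwofe*.
The definite form *wopikwofe* — final sound /e/ (a vowel) → -op → *wopikwofeop*.

wopikwofeop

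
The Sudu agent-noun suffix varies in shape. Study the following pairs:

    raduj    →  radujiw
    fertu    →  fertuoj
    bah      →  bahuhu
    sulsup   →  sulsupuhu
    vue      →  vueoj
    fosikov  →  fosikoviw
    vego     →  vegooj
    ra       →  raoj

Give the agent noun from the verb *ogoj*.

The pattern is voicing of the final sound: -uhu when the stem ends in a voiceless consonant (*bah*, *sulsup*); -iw when the stem ends in a voiced consonant (*raduj*, *fosikov*); -oj when the stem ends in a vowel (*fertu*, *vue*, *vego*, *ra*).
*ogoj* — final sound /j/ (a voiced consonant) → -iw → *ogojiw*.

ogojiw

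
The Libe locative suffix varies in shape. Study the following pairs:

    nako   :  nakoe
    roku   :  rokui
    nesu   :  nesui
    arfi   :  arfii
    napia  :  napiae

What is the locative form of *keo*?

keoe

The alternation tracks the last vowel of the stem — -i when the last vowel of the stem is a high vowel (*roku*, *nesu*, *arfi*); -e when the last vowel of the stem is a non-high vowel (*nako*, *napia*).
*keo* — last vowel /o/ (a non-high vowel) → -e → *keoe*.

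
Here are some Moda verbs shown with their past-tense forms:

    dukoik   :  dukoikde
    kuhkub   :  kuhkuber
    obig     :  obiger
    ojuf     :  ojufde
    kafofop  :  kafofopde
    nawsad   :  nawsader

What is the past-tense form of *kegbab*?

kegbaber

The suffix is conditioned by the final consonant: -de when the stem ends in a voiceless consonant (*dukoik*, *ojuf*, *kafofop*); -er when the stem ends in a voiced consonant (*kuhkub*, *obig*, *nawsad*).
Since the final consonant of *kegbab* is /b/ (voiced), it takes -er, giving *kegbaber*.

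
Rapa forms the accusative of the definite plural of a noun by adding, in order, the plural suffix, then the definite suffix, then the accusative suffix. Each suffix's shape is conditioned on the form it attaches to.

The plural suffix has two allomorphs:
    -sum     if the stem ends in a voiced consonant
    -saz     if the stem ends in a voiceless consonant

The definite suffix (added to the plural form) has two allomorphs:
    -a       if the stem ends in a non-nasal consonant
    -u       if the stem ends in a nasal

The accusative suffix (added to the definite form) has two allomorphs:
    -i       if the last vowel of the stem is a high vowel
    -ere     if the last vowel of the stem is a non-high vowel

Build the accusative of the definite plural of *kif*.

kifsazaere

*kif*: final consonant = /f/, voiceless → -saz → *kifsaz*.
The plural form *kifsaz* — final consonant /z/ (non-nasal) → -a → *kifsaza*.
The definite form *kifsaza* — last vowel /a/ (a non-high vowel) → -ere → *kifsazaere*.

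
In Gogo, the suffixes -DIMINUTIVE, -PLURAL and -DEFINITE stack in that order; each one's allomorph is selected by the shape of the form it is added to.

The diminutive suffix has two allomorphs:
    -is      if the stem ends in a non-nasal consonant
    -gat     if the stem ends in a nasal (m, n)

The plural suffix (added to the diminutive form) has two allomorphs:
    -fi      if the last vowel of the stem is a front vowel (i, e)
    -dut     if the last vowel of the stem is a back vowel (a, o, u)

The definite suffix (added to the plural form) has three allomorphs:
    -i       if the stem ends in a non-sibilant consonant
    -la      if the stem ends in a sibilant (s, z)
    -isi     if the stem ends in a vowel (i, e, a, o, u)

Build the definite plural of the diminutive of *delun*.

delungatduti

The final consonant of *delun* is /n/, which is a nasal, so the diminutive suffix is -gat, giving *delungat*.
The diminutive form *delungat*: last vowel = /a/, a back vowel → -dut → *delungatdut*.
The final sound of the plural form *delungatdut* is /t/, which is a non-sibilant consonant, so the definite suffix is -i, giving *delungatduti*.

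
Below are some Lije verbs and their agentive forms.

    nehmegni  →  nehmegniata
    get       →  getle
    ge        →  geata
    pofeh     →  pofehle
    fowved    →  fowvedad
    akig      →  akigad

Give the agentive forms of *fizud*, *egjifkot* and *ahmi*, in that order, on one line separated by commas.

fizudad, egjifkotle, ahmiata

The suffix is conditioned by the final sound: -le when the stem ends in a voiceless consonant (*get*, *pofeh*); -ad when the stem ends in a voiced consonant (*fowved*, *akig*); -ata when the stem ends in a vowel (*nehmegni*, *ge*).
Since the final sound of *fizud* is /d/ (a voiced consonant), it takes -ad, giving *fizudad*.
*egjifkot* — final sound /t/ (a voiceless consonant) → -le → *egjifkotle*.
The final sound of *ahmi* is /i/, which is a vowel, so the suffix is -ata, giving *ahmiata*.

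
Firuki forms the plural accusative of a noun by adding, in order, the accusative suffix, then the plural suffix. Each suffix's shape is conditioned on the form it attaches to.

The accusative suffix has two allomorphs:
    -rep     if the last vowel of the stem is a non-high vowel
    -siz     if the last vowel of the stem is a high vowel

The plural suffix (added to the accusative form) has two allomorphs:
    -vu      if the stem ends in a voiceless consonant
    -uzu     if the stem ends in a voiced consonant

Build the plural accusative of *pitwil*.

pitwilsizuzu

Since the last vowel of *pitwil* is /i/ (a high vowel), it takes -siz, giving *pitwilsiz*.
Since the final consonant of the accusative form *pitwilsiz* is /z/ (voiced), it takes -uzu, giving *pitwilsizuzu*.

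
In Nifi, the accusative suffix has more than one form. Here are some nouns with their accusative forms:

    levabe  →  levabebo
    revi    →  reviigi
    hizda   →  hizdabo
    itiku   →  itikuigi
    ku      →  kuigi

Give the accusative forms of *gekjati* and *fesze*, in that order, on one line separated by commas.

gekjatiigi, feszebo

The suffix is conditioned by the last vowel: -igi when the last vowel of the stem is a high vowel (*revi*, *itiku*, *ku*); -bo when the last vowel of the stem is a non-high vowel (*levabe*, *hizda*).
Since the last vowel of *gekjati* is /i/ (a high vowel), it takes -igi, giving *gekjatiigi*.
*fesze*: last vowel = /e/, a non-high vowel → -bo → *feszebo*.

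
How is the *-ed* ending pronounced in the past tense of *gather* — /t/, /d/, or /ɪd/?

The stem *gather* ends in a voiced sound other than /d/.
The -ed suffix is realized as /ɪd/ after /t, d/; as /t/ after other voiceless consonants; and as /d/ after other voiced sounds.
So -ed on *gather* is pronounced /d/.

/d/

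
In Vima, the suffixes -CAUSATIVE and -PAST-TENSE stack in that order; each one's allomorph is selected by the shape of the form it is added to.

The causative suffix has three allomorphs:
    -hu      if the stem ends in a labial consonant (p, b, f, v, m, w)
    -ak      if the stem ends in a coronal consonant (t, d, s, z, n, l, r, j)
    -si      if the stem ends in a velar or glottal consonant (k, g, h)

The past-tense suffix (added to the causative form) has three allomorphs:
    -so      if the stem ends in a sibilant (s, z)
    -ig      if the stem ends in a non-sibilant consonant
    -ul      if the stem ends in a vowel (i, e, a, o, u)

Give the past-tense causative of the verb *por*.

*por* — final consonant /r/ (coronal) → -ak → *porak*.
The final sound of the causative form *porak* is /k/, which is a non-sibilant consonant, so the past-tense suffix is -ig, giving *porakig*.

porakig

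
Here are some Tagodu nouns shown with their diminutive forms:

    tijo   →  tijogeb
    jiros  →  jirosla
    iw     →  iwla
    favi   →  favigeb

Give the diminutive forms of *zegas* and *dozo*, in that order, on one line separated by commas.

zegasla, dozogeb

Looking at the final sound of each stem: -la when the stem ends in a consonant (*jiros*, *iw*); -geb when the stem ends in a vowel (*tijo*, *favi*).
Since the final sound of *zegas* is /s/ (a consonant), it takes -la, giving *zegasla*.
Since the final sound of *dozo* is /o/ (a vowel), it takes -geb, giving *dozogeb*.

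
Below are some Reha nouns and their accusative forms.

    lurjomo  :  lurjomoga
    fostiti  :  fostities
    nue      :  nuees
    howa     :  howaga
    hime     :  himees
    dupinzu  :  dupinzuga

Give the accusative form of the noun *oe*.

oees

The suffix is conditioned by the last vowel: -es when the last vowel of the stem is a front vowel (*fostiti*, *nue*, *hime*); -ga when the last vowel of the stem is a back vowel (*lurjomo*, *howa*, *dupinzu*).
*oe*: last vowel = /e/, a front vowel → -es → *oees*.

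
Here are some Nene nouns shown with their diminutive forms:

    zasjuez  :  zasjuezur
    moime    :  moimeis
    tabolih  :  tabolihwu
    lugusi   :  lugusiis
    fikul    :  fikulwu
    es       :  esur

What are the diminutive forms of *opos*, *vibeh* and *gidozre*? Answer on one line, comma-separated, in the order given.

The suffix is conditioned by the final sound: -ur when the stem ends in a sibilant (*zasjuez*, *es*); -wu when the stem ends in a non-sibilant consonant (*tabolih*, *fikul*); -is when the stem ends in a vowel (*moime*, *lugusi*).
The final sound of *opos* is /s/, which is a sibilant, so the suffix is -ur, giving *oposur*.
*vibeh*: final sound = /h/, a non-sibilant consonant → -wu → *vibehwu*.
Since the final sound of *gidozre* is /e/ (a vowel), it takes -is, giving *gidozreis*.

oposur, vibehwu, gidozreis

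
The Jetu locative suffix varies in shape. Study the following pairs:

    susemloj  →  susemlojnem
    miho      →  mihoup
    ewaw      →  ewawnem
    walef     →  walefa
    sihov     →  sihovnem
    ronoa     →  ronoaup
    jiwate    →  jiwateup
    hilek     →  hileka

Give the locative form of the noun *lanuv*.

The alternation tracks the final sound of the stem — -a when the stem ends in a voiceless consonant (*walef*, *hilek*); -nem when the stem ends in a voiced consonant (*susemloj*, *ewaw*, *sihov*); -up when the stem ends in a vowel (*miho*, *ronoa*, *jiwate*).
*lanuv* — final sound /v/ (a voiced consonant) → -nem → *lanuvnem*.

lanuvnem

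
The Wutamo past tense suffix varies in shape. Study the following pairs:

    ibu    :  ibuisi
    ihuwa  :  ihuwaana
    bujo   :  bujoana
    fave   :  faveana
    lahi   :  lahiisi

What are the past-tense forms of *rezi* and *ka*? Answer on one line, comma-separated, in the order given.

The pattern is height harmony: -isi when the last vowel of the stem is a high vowel (*ibu*, *lahi*); -ana when the last vowel of the stem is a non-high vowel (*ihuwa*, *bujo*, *fave*).
*rezi*: last vowel = /i/, a high vowel → -isi → *reziisi*.
*ka*: last vowel = /a/, a non-high vowel → -ana → *kaana*.

reziisi, kaana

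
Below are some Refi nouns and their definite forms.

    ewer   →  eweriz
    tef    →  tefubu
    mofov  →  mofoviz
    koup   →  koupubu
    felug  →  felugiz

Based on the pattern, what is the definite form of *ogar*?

ogariz

The pattern is voicing of the final consonant: -ubu when the stem ends in a voiceless consonant (*tef*, *koup*); -iz when the stem ends in a voiced consonant (*ewer*, *mofov*, *felug*).
*ogar* — final consonant /r/ (voiced) → -iz → *ogariz*.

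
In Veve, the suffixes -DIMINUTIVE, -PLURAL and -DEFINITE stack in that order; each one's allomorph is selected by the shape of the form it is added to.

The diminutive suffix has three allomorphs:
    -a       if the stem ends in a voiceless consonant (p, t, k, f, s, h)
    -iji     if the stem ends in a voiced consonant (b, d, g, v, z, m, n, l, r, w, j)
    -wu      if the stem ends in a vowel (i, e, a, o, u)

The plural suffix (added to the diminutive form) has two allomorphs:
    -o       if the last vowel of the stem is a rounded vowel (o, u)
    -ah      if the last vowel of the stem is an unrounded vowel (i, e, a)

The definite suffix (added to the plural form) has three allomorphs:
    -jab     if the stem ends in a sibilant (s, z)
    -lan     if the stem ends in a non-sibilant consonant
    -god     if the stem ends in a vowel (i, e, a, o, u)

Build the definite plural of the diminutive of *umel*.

The final sound of *umel* is /l/, which is a voiced consonant, so the diminutive suffix is -iji, giving *umeliji*.
Since the last vowel of the diminutive form *umeliji* is /i/ (an unrounded vowel), it takes -ah, giving *umelijiah*.
The plural form *umelijiah*: final sound = /h/, a non-sibilant consonant → -lan → *umelijiahlan*.

umelijiahlan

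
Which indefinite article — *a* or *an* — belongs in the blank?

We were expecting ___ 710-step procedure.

The indefinite article is chosen by the initial *sound* of the following word, not its spelling.
The number *710* is spoken "seven hundred …", beginning with /ˈsɛvən/ — a consonant sound.
So the article is *a*: We were expecting a 710-step procedure.

a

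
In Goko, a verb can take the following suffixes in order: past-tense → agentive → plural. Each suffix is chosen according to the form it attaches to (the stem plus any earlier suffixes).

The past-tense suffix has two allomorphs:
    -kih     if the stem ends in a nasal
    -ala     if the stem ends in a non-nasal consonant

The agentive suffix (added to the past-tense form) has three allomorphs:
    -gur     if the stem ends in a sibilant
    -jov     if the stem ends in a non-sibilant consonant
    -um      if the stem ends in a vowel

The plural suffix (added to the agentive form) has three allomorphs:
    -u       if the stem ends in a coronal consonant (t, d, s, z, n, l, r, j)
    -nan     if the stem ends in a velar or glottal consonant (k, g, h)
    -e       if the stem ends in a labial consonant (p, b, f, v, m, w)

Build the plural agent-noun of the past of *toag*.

toagalaume

*toag*: final consonant = /g/, non-nasal → -ala → *toagala*.
Since the final sound of the past-tense form *toagala* is /a/ (a vowel), it takes -um, giving *toagalaum*.
The final consonant of the agentive form *toagalaum* is /m/, which is labial, so the plural suffix is -e, giving *toagalaume*.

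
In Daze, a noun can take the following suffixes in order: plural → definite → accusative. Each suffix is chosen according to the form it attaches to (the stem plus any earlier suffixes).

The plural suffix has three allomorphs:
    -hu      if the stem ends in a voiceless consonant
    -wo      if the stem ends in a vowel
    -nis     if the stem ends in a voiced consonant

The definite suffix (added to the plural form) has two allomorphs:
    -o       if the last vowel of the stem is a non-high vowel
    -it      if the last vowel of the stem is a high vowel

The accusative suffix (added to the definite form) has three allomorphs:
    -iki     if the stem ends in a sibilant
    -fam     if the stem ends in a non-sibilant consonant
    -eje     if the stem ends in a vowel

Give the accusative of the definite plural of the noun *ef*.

efhuitfam

*ef* — final sound /f/ (a voiceless consonant) → -hu → *efhu*.
Since the last vowel of the plural form *efhu* is /u/ (a high vowel), it takes -it, giving *efhuit*.
The definite form *efhuit* — final sound /t/ (a non-sibilant consonant) → -fam → *efhuitfam*.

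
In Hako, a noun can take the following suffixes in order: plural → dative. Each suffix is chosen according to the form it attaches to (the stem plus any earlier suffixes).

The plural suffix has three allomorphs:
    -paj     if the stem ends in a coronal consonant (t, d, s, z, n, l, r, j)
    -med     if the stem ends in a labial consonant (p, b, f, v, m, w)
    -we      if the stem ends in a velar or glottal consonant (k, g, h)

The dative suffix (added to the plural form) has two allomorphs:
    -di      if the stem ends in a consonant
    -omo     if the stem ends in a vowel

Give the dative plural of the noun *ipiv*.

ipivmeddi

Since the final consonant of *ipiv* is /v/ (labial), it takes -med, giving *ipivmed*.
The plural form *ipivmed*: final sound = /d/, a consonant → -di → *ipivmeddi*.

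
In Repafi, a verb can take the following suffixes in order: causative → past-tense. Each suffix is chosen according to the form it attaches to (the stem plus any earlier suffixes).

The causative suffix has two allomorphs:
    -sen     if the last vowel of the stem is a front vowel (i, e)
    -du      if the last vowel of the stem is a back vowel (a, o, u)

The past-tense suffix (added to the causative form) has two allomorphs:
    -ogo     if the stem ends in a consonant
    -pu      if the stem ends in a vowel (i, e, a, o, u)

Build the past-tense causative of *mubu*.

mubudupu

Since the last vowel of *mubu* is /u/ (a back vowel), it takes -du, giving *mubudu*.
The causative form *mubudu*: final sound = /u/, a vowel → -pu → *mubudupu*.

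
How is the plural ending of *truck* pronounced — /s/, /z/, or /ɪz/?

/s/

The stem *truck* ends in a voiceless non-sibilant consonant.
The plural suffix surfaces as /ɪz/ after sibilants, /s/ after other voiceless consonants, and /z/ after other voiced sounds.
So the plural -s on *truck* is pronounced /s/.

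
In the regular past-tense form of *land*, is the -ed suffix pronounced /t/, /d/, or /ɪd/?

The stem *land* ends in /t/ or /d/.
The -ed suffix is realized as /ɪd/ after /t, d/; as /t/ after other voiceless consonants; and as /d/ after other voiced sounds.
So -ed on *land* is pronounced /ɪd/.

/ɪd/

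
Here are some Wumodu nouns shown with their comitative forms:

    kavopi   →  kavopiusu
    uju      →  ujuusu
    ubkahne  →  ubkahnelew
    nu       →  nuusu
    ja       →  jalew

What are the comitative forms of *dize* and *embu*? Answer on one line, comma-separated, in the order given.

The suffix is conditioned by the last vowel: -usu when the last vowel of the stem is a high vowel (*kavopi*, *uju*, *nu*); -lew when the last vowel of the stem is a non-high vowel (*ubkahne*, *ja*).
*dize* — last vowel /e/ (a non-high vowel) → -lew → *dizelew*.
The last vowel of *embu* is /u/, which is a high vowel, so the suffix is -usu, giving *embuusu*.

dizelew, embuusu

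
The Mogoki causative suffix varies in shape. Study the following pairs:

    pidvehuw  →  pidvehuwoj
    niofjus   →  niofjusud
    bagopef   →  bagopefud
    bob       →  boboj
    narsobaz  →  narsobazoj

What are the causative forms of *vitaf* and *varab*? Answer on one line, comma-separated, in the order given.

vitafud, varaboj

The alternation tracks the final consonant of the stem — -ud when the stem ends in a voiceless consonant (*niofjus*, *bagopef*); -oj when the stem ends in a voiced consonant (*pidvehuw*, *bob*, *narsobaz*).
The final consonant of *vitaf* is /f/, which is voiceless, so the suffix is -ud, giving *vitafud*.
*varab*: final consonant = /b/, voiced → -oj → *varaboj*.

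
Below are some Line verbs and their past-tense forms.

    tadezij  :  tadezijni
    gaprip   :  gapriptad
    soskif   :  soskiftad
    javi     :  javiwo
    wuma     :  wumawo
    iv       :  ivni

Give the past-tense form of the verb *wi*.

wiwo

The suffix is conditioned by the final sound: -tad when the stem ends in a voiceless consonant (*gaprip*, *soskif*); -ni when the stem ends in a voiced consonant (*tadezij*, *iv*); -wo when the stem ends in a vowel (*javi*, *wuma*).
*wi*: final sound = /i/, a vowel → -wo → *wiwo*.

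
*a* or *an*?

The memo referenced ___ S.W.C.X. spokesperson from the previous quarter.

The indefinite article is chosen by the initial *sound* of the following word, not its spelling.
The initialism *S.W.C.X.* is read letter by letter; the first letter, S, is pronounced /ɛs/, which begins with a vowel sound.
So the article is *an*: The memo referenced an S.W.C.X. spokesperson from the previous quarter.

an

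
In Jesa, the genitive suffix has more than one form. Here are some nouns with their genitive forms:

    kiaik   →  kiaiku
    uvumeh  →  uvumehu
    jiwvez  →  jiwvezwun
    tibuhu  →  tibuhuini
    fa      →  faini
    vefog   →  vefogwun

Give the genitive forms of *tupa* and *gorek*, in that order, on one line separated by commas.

The alternation tracks the final sound of the stem — -u when the stem ends in a voiceless consonant (*kiaik*, *uvumeh*); -wun when the stem ends in a voiced consonant (*jiwvez*, *vefog*); -ini when the stem ends in a vowel (*tibuhu*, *fa*).
Since the final sound of *tupa* is /a/ (a vowel), it takes -ini, giving *tupaini*.
Since the final sound of *gorek* is /k/ (a voiceless consonant), it takes -u, giving *goreku*.

tupaini, goreku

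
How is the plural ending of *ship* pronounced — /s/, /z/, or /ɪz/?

The stem *ship* ends in a voiceless non-sibilant consonant.
The plural suffix surfaces as /ɪz/ after sibilants, /s/ after other voiceless consonants, and /z/ after other voiced sounds.
So the plural -s on *ship* is pronounced /s/.

/s/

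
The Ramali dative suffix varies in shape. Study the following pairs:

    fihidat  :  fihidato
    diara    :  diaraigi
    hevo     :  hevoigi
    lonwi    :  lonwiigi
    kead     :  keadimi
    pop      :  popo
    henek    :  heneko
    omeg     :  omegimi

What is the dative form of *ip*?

The alternation tracks the final sound of the stem — -o when the stem ends in a voiceless consonant (*fihidat*, *pop*, *henek*); -imi when the stem ends in a voiced consonant (*kead*, *omeg*); -igi when the stem ends in a vowel (*diara*, *hevo*, *lonwi*).
*ip*: final sound = /p/, a voiceless consonant → -o → *ipo*.

ipo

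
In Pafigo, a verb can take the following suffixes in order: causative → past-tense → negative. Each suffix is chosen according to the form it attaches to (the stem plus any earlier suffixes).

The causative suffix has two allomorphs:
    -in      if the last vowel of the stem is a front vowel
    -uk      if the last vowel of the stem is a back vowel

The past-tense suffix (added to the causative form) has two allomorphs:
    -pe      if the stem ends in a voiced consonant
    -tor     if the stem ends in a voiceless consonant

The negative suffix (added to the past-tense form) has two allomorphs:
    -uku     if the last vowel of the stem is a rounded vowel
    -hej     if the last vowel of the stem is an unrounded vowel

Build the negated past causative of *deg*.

deginpehej

The last vowel of *deg* is /e/, which is a front vowel, so the causative suffix is -in, giving *degin*.
The causative form *degin*: final consonant = /n/, voiced → -pe → *deginpe*.
The past-tense form *deginpe* — last vowel /e/ (an unrounded vowel) → -hej → *deginpehej*.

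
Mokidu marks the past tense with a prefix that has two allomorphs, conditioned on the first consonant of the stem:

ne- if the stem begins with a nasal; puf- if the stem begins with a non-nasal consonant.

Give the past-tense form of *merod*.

*merod*: first consonant = /m/, a nasal → ne- → *nemerod*.

nemerod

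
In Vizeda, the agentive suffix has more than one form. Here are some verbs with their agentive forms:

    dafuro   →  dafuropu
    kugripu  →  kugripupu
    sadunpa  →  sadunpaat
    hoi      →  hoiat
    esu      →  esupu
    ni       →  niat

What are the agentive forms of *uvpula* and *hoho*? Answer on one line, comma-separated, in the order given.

Looking at the last vowel of each stem: -pu when the last vowel of the stem is a rounded vowel (*dafuro*, *kugripu*, *esu*); -at when the last vowel of the stem is an unrounded vowel (*sadunpa*, *hoi*, *ni*).
The last vowel of *uvpula* is /a/, which is an unrounded vowel, so the suffix is -at, giving *uvpulaat*.
Since the last vowel of *hoho* is /o/ (a rounded vowel), it takes -pu, giving *hohopu*.

uvpulaat, hohopu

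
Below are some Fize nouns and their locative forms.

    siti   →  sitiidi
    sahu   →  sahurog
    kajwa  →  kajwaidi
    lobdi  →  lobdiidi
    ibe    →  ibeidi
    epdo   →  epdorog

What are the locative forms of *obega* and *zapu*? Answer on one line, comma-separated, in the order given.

The suffix is conditioned by the last vowel: -rog when the last vowel of the stem is a rounded vowel (*sahu*, *epdo*); -idi when the last vowel of the stem is an unrounded vowel (*siti*, *kajwa*, *lobdi*, *ibe*).
*obega*: last vowel = /a/, an unrounded vowel → -idi → *obegaidi*.
Since the last vowel of *zapu* is /u/ (a rounded vowel), it takes -rog, giving *zapurog*.

obegaidi, zapurog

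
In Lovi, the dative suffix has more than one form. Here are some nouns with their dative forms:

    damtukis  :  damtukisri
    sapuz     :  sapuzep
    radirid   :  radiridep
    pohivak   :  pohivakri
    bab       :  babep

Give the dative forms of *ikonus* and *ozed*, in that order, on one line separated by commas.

The suffix is conditioned by the final consonant: -ri when the stem ends in a voiceless consonant (*damtukis*, *pohivak*); -ep when the stem ends in a voiced consonant (*sapuz*, *radirid*, *bab*).
Since the final consonant of *ikonus* is /s/ (voiceless), it takes -ri, giving *ikonusri*.
*ozed* — final consonant /d/ (voiced) → -ep → *ozedep*.

ikonusri, ozedep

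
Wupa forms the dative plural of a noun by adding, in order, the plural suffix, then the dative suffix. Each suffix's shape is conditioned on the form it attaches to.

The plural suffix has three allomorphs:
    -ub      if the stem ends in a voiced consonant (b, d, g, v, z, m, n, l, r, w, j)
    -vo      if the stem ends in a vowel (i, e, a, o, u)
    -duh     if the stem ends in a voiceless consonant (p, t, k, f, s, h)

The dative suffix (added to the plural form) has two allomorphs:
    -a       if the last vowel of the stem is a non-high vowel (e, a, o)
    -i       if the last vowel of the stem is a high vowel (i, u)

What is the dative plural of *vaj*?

Since the final sound of *vaj* is /j/ (a voiced consonant), it takes -ub, giving *vajub*.
The plural form *vajub*: last vowel = /u/, a high vowel → -i → *vajubi*.

vajubi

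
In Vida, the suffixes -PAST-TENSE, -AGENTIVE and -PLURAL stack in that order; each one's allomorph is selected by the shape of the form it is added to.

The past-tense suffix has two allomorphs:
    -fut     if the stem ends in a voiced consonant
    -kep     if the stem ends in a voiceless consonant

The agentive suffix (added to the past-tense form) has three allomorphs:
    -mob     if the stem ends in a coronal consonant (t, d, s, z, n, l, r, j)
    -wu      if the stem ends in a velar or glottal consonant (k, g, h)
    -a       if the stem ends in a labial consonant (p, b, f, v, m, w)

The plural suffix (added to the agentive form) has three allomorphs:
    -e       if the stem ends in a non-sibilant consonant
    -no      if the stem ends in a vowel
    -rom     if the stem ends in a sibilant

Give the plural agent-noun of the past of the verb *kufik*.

kufikkepano

Since the final consonant of *kufik* is /k/ (voiceless), it takes -kep, giving *kufikkep*.
Since the final consonant of the past-tense form *kufikkep* is /p/ (labial), it takes -a, giving *kufikkepa*.
Since the final sound of the agentive form *kufikkepa* is /a/ (a vowel), it takes -no, giving *kufikkepano*.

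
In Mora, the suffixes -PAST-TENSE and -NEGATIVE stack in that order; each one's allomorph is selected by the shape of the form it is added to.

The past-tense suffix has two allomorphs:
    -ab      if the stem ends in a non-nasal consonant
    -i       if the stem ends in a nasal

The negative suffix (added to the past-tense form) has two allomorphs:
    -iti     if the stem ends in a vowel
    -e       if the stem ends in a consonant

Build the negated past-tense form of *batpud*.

*batpud*: final consonant = /d/, non-nasal → -ab → *batpudab*.
The past-tense form *batpudab* — final sound /b/ (a consonant) → -e → *batpudabe*.

batpudabe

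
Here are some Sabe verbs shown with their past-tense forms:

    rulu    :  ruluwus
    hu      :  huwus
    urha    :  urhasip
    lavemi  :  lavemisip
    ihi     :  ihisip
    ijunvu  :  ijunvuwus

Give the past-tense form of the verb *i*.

isip

The suffix is conditioned by the last vowel: -wus when the last vowel of the stem is a rounded vowel (*rulu*, *hu*, *ijunvu*); -sip when the last vowel of the stem is an unrounded vowel (*urha*, *lavemi*, *ihi*).
*i* — last vowel /i/ (an unrounded vowel) → -sip → *isip*.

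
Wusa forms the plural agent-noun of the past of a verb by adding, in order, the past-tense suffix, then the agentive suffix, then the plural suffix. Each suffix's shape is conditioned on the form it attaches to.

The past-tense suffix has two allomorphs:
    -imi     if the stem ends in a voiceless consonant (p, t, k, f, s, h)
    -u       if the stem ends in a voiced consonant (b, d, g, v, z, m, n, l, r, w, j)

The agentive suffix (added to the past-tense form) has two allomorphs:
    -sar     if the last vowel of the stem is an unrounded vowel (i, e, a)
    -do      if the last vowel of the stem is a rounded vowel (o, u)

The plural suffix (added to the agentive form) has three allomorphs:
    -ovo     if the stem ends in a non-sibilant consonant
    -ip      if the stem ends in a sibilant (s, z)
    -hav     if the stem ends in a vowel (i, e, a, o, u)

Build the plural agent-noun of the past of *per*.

*per*: final consonant = /r/, voiced → -u → *peru*.
The past-tense form *peru* — last vowel /u/ (a rounded vowel) → -do → *perudo*.
The agentive form *perudo* — final sound /o/ (a vowel) → -hav → *perudohav*.

perudohav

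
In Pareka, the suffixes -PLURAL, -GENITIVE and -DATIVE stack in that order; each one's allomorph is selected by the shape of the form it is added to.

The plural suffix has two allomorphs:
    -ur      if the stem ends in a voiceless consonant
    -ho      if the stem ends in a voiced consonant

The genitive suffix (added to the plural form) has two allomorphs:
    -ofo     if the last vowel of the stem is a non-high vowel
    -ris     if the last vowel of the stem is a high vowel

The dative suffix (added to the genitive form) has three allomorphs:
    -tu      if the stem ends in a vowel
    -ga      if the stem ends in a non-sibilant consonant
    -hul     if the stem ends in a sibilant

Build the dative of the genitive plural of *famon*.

Since the final consonant of *famon* is /n/ (voiced), it takes -ho, giving *famonho*.
Since the last vowel of the plural form *famonho* is /o/ (a non-high vowel), it takes -ofo, giving *famonhoofo*.
The final sound of the genitive form *famonhoofo* is /o/, which is a vowel, so the dative suffix is -tu, giving *famonhoofotu*.

famonhoofotu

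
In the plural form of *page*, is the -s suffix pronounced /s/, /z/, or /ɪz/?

/ɪz/

The stem *page* ends in a sibilant (/s, z, ʃ, ʒ, tʃ, dʒ/).
The plural suffix surfaces as /ɪz/ after sibilants, /s/ after other voiceless consonants, and /z/ after other voiced sounds.
So the plural -s on *page* is pronounced /ɪz/.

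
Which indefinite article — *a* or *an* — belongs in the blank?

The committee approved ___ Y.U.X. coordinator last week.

a

The indefinite article is chosen by the initial *sound* of the following word, not its spelling.
The initialism *Y.U.X.* is read letter by letter; the first letter, Y, is pronounced /waɪ/, which begins with a consonant sound.
So the article is *a*: The committee approved a Y.U.X. coordinator last week.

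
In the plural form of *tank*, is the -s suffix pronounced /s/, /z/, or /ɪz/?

The stem *tank* ends in a voiceless non-sibilant consonant.
The plural suffix surfaces as /ɪz/ after sibilants, /s/ after other voiceless consonants, and /z/ after other voiced sounds.
So the plural -s on *tank* is pronounced /s/.

/s/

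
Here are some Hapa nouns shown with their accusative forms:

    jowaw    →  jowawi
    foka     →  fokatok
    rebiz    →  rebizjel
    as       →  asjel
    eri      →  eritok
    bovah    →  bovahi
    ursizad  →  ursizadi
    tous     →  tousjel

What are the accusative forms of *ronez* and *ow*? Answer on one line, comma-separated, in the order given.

ronezjel, owi

The alternation tracks the final sound of the stem — -jel when the stem ends in a sibilant (*rebiz*, *as*, *tous*); -i when the stem ends in a non-sibilant consonant (*jowaw*, *bovah*, *ursizad*); -tok when the stem ends in a vowel (*foka*, *eri*).
*ronez* — final sound /z/ (a sibilant) → -jel → *ronezjel*.
The final sound of *ow* is /w/, which is a non-sibilant consonant, so the suffix is -i, giving *owi*.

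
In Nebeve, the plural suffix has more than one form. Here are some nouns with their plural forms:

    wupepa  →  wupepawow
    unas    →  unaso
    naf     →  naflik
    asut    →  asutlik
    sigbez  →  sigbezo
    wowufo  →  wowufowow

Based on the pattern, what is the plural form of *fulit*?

fulitlik

The suffix is conditioned by the final sound: -o when the stem ends in a sibilant (*unas*, *sigbez*); -lik when the stem ends in a non-sibilant consonant (*naf*, *asut*); -wow when the stem ends in a vowel (*wupepa*, *wowufo*).
*fulit* — final sound /t/ (a non-sibilant consonant) → -lik → *fulitlik*.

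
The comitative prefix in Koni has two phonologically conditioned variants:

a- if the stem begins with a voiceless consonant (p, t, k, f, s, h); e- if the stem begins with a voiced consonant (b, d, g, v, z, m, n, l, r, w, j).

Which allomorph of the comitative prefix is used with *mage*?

Since the first consonant of *mage* is /m/ (voiced), it takes e-.

e-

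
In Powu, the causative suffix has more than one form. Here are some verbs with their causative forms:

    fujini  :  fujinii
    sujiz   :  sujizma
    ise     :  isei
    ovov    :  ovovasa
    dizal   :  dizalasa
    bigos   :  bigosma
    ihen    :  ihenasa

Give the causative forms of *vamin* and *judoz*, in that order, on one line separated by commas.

The alternation tracks the final sound of the stem — -ma when the stem ends in a sibilant (*sujiz*, *bigos*); -asa when the stem ends in a non-sibilant consonant (*ovov*, *dizal*, *ihen*); -i when the stem ends in a vowel (*fujini*, *ise*).
*vamin* — final sound /n/ (a non-sibilant consonant) → -asa → *vaminasa*.
*judoz*: final sound = /z/, a sibilant → -ma → *judozma*.

vaminasa, judozma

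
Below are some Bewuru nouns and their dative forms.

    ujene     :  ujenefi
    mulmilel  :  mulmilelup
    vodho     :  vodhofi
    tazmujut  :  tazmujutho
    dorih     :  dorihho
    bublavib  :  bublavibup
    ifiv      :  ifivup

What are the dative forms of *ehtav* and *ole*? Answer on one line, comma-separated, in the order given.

ehtavup, olefi

The pattern is voicing of the final sound: -ho when the stem ends in a voiceless consonant (*tazmujut*, *dorih*); -up when the stem ends in a voiced consonant (*mulmilel*, *bublavib*, *ifiv*); -fi when the stem ends in a vowel (*ujene*, *vodho*).
*ehtav* — final sound /v/ (a voiced consonant) → -up → *ehtavup*.
Since the final sound of *ole* is /e/ (a vowel), it takes -fi, giving *olefi*.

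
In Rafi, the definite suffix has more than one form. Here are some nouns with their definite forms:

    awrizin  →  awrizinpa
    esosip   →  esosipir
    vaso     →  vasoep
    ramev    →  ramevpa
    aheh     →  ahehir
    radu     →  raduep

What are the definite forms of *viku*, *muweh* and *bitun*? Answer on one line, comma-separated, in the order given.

The suffix is conditioned by the final sound: -ir when the stem ends in a voiceless consonant (*esosip*, *aheh*); -pa when the stem ends in a voiced consonant (*awrizin*, *ramev*); -ep when the stem ends in a vowel (*vaso*, *radu*).
*viku* — final sound /u/ (a vowel) → -ep → *vikuep*.
Since the final sound of *muweh* is /h/ (a voiceless consonant), it takes -ir, giving *muwehir*.
*bitun*: final sound = /n/, a voiced consonant → -pa → *bitunpa*.

vikuep, muwehir, bitunpa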